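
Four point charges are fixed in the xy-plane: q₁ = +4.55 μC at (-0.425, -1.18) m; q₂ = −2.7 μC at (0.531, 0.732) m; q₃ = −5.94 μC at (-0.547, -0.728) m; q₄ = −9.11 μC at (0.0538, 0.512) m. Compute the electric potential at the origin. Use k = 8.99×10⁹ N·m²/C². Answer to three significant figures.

The total potential is the scalar sum of each charge's contribution, V = Σ kqᵢ/rᵢ.
Distances from the field point to each charge: r₁ = 1.25 m, r₂ = 0.904 m, r₃ = 0.911 m, r₄ = 0.515 m.
V = k[(4.55×10⁻⁶)/(1.25) + (-2.70×10⁻⁶)/(0.904) + (-5.94×10⁻⁶)/(0.911) + (-9.11×10⁻⁶)/(0.515)] = -2.12×10⁵ V.

-2.12×10⁵ V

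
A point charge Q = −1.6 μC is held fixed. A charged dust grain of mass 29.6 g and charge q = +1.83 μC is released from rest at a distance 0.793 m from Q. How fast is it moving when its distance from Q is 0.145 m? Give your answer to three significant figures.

3.17 m/s

Only the electrostatic force acts, so mechanical energy is conserved: ½mv² = U₁ − U₂ = kQq(1/r₁ − 1/r₂).
U₁ − U₂ = (8.99×10⁹ N·m²/C²)(-1.60×10⁻⁶ C)(1.83×10⁻⁶ C)(1/0.793 − 1/0.145) = 0.148 J.
v = √(2·0.148/0.0296) = 3.17 m/s.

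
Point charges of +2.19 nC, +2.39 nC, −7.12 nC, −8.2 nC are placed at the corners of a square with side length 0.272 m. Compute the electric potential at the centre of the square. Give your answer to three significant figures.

-502 V

Electric potential is a scalar, so the contributions from each charge add algebraically: V = Σ kqᵢ/rᵢ.
The distance from each corner to the centre is a√2/2 = 0.192 m.
V = k[(2.19×10⁻⁹)/(0.192) + (2.39×10⁻⁹)/(0.192) + (-7.12×10⁻⁹)/(0.192) + (-8.20×10⁻⁹)/(0.192)] = -502 V.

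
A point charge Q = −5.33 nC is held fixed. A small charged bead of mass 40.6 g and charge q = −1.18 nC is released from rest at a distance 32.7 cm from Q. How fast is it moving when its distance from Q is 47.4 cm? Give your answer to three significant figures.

1.63×10⁻³ m/s

Only the electrostatic force acts, so mechanical energy is conserved: ½mv² = U₁ − U₂ = kQq(1/r₁ − 1/r₂).
U₁ − U₂ = (8.99×10⁹ N·m²/C²)(-5.33×10⁻⁹ C)(-1.18×10⁻⁹ C)(1/0.327 − 1/0.474) = 5.36×10⁻⁸ J.
v = √(2·5.36×10⁻⁸/0.0406) = 1.63×10⁻³ m/s.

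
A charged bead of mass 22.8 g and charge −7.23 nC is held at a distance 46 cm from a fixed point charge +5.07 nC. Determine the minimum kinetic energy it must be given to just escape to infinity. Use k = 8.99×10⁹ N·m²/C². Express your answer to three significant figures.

To just escape, total mechanical energy must reach zero at infinity: ½mv²_min + U = 0, so ½mv²_min = −U = |kQq|/r.
|U| = |kQq|/r = (8.99×10⁹ N·m²/C²)(5.07×10⁻⁹)(7.23×10⁻⁹)/(0.460) = 7.16×10⁻⁷ J.

7.16×10⁻⁷ J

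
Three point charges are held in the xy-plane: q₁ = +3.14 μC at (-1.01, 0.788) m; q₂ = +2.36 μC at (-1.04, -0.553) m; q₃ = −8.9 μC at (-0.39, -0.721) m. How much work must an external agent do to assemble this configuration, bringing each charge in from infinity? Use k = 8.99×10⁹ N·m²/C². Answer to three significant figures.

-0.386 J

The assembly work is the sum of pairwise potential energies, U = Σ_{i<j} kqᵢqⱼ/rᵢⱼ.
Pair separations: r₁₂ = 1.34 m, r₁₃ = 1.63 m, r₂₃ = 0.671 m.
U = (0.0497) + (-0.154) + (-0.281) = -0.386 J.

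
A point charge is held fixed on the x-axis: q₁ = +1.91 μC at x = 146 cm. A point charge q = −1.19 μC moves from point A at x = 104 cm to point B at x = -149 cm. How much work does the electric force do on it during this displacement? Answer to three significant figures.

-0.0417 J

The work done by the electric force is W_field = −ΔU = −q(V_B − V_A) = q(V_A − V_B).
At A: distance to the source charge is 0.420 m; V_A = kq₁/r = 4.09×10⁴ V.
At B: distance to the source charge is 2.95 m; V_B = kq₁/r = 5820 V.
ΔV = V_B − V_A = -3.51×10⁴ V.
W_field = −qΔV = −(-1.19×10⁻⁶ C)(-3.51×10⁴ V) = -0.0417 J.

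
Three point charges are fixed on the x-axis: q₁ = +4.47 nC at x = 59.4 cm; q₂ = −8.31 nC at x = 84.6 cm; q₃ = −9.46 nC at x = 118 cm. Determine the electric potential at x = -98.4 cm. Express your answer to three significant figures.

The total potential is the scalar sum of each charge's contribution, V = Σ kqᵢ/rᵢ.
Distances from the field point to each charge: r₁ = 1.58 m, r₂ = 1.83 m, r₃ = 2.16 m.
V = k[(4.47×10⁻⁹)/(1.58) + (-8.31×10⁻⁹)/(1.83) + (-9.46×10⁻⁹)/(2.16)] = -54.7 V.

-54.7 V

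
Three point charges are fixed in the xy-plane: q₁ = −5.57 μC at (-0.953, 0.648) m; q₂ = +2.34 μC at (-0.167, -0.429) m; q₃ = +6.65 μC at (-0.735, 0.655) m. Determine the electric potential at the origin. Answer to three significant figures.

6.30×10⁴ V

The total potential is the scalar sum of each charge's contribution, V = Σ kqᵢ/rᵢ.
Distances from the field point to each charge: r₁ = 1.15 m, r₂ = 0.460 m, r₃ = 0.985 m.
V = k[(-5.57×10⁻⁶)/(1.15) + (2.34×10⁻⁶)/(0.460) + (6.65×10⁻⁶)/(0.985)] = 6.30×10⁴ V.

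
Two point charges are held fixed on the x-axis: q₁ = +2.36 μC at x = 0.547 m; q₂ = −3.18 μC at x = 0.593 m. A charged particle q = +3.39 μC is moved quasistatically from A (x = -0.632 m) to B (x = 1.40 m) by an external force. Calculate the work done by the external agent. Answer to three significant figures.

For quasistatic motion the external work equals the change in potential energy: W_ext = qΔV = q(V_B − V_A).
At A: distances to the source charges are 1.18 m, 1.23 m; V_A = Σ kqᵢ/rᵢ = -5340 V.
At B: distances to the source charges are 0.853 m, 0.807 m; V_B = Σ kqᵢ/rᵢ = -1.06×10⁴ V.
ΔV = V_B − V_A = -5210 V.
W_ext = qΔV = (3.39×10⁻⁶ C)(-5210 V) = -0.0177 J.

-0.0177 J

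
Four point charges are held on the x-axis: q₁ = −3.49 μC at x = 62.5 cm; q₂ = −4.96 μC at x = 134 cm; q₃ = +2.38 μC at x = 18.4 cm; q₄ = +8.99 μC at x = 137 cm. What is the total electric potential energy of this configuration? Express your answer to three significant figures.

The assembly work is the sum of pairwise potential energies, U = Σ_{i<j} kqᵢqⱼ/rᵢⱼ.
Pair separations: r₁₂ = 0.715 m, r₁₃ = 0.441 m, r₁₄ = 0.745 m, r₂₃ = 1.16 m, r₂₄ = 0.0300 m, r₃₄ = 1.19 m.
Summing all 6 pair terms gives U = -13.6 J.

-13.6 J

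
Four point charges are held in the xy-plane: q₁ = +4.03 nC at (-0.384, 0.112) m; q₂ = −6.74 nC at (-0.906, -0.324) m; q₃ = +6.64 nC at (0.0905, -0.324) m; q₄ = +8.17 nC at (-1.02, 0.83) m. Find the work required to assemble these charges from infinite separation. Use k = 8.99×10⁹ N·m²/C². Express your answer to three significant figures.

The assembly work is the sum of pairwise potential energies, U = Σ_{i<j} kqᵢqⱼ/rᵢⱼ.
Pair separations: r₁₂ = 0.680 m, r₁₃ = 0.644 m, r₁₄ = 0.959 m, r₂₃ = 0.997 m, r₂₄ = 1.16 m, r₃₄ = 1.60 m.
Summing all 6 pair terms gives U = -2.03×10⁻⁷ J.

-2.03×10⁻⁷ J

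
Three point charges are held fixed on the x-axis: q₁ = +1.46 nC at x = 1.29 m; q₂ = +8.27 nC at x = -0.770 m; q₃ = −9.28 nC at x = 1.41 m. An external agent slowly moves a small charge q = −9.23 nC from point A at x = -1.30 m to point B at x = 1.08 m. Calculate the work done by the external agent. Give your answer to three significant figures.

2.44×10⁻⁶ J

For quasistatic motion the external work equals the change in potential energy: W_ext = qΔV = q(V_B − V_A).
At A: distances to the source charges are 2.59 m, 0.530 m, 2.71 m; V_A = Σ kqᵢ/rᵢ = 115 V.
At B: distances to the source charges are 0.210 m, 1.85 m, 0.330 m; V_B = Σ kqᵢ/rᵢ = -150 V.
ΔV = V_B − V_A = -265 V.
W_ext = qΔV = (-9.23×10⁻⁹ C)(-265 V) = 2.44×10⁻⁶ J.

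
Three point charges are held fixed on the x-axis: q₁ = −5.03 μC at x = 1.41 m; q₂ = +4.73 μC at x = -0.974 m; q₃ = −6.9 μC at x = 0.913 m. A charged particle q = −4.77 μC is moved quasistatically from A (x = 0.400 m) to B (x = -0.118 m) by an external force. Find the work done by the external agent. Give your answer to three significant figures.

For quasistatic motion the external work equals the change in potential energy: W_ext = qΔV = q(V_B − V_A).
At A: distances to the source charges are 1.01 m, 1.37 m, 0.513 m; V_A = Σ kqᵢ/rᵢ = -1.35×10⁵ V.
At B: distances to the source charges are 1.53 m, 0.856 m, 1.03 m; V_B = Σ kqᵢ/rᵢ = -4.01×10⁴ V.
ΔV = V_B − V_A = 9.47×10⁴ V.
W_ext = qΔV = (-4.77×10⁻⁶ C)(9.47×10⁴ V) = -0.452 J.

-0.452 J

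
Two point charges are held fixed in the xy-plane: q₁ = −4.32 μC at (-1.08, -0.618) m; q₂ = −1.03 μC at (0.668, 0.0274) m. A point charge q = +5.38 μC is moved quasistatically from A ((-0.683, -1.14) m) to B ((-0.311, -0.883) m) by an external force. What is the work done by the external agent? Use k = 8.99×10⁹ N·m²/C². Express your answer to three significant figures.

For quasistatic motion the external work equals the change in potential energy: W_ext = qΔV = q(V_B − V_A).
At A: distances to the source charges are 0.656 m, 1.79 m; V_A = Σ kqᵢ/rᵢ = -6.44×10⁴ V.
At B: distances to the source charges are 0.813 m, 1.34 m; V_B = Σ kqᵢ/rᵢ = -5.47×10⁴ V.
ΔV = V_B − V_A = 9730 V.
W_ext = qΔV = (5.38×10⁻⁶ C)(9730 V) = 0.0524 J.

0.0524 J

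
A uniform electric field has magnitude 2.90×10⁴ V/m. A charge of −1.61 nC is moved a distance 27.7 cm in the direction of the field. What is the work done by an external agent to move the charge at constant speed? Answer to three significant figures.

1.29×10⁻⁵ J

The potential change for a displacement 27.7 cm in the direction of the field is ΔV = −Ed = -8030 V.
W_ext = qΔV = 1.29×10⁻⁵ J.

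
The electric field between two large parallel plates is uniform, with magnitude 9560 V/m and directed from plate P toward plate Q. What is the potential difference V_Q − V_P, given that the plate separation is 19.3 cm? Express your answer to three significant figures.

-1850 V

In a uniform field, potential decreases in the direction of E: ΔV = −E·d for a displacement d parallel to E.
Going from P to Q is a displacement of 19.3 cm along the field, so V_Q − V_P = −Ed = -1850 V.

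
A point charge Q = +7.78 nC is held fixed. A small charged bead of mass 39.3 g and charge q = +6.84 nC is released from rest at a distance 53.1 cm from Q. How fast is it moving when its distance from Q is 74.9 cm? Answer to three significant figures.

3.65×10⁻³ m/s

Only the electrostatic force acts, so mechanical energy is conserved: ½mv² = U₁ − U₂ = kQq(1/r₁ − 1/r₂).
U₁ − U₂ = (8.99×10⁹ N·m²/C²)(7.78×10⁻⁹ C)(6.84×10⁻⁹ C)(1/0.531 − 1/0.749) = 2.62×10⁻⁷ J.
v = √(2·2.62×10⁻⁷/0.0393) = 3.65×10⁻³ m/s.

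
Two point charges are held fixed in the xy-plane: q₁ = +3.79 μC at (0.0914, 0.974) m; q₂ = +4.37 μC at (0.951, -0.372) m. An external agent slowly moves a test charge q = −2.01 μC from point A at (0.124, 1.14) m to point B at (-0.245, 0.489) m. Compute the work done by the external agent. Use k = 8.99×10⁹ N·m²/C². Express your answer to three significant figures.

For quasistatic motion the external work equals the change in potential energy: W_ext = qΔV = q(V_B − V_A).
At A: distances to the source charges are 0.169 m, 1.72 m; V_A = Σ kqᵢ/rᵢ = 2.24×10⁵ V.
At B: distances to the source charges are 0.590 m, 1.47 m; V_B = Σ kqᵢ/rᵢ = 8.44×10⁴ V.
ΔV = V_B − V_A = -1.40×10⁵ V.
W_ext = qΔV = (-2.01×10⁻⁶ C)(-1.40×10⁵ V) = 0.281 J.

0.281 J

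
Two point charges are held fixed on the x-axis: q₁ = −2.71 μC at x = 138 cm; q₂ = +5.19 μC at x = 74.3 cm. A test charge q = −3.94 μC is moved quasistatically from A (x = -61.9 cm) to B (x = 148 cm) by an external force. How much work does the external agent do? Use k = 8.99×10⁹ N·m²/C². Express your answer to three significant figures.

For quasistatic motion the external work equals the change in potential energy: W_ext = qΔV = q(V_B − V_A).
At A: distances to the source charges are 2.00 m, 1.36 m; V_A = Σ kqᵢ/rᵢ = 2.21×10⁴ V.
At B: distances to the source charges are 0.100 m, 0.737 m; V_B = Σ kqᵢ/rᵢ = -1.80×10⁵ V.
ΔV = V_B − V_A = -2.02×10⁵ V.
W_ext = qΔV = (-3.94×10⁻⁶ C)(-2.02×10⁵ V) = 0.797 J.

0.797 J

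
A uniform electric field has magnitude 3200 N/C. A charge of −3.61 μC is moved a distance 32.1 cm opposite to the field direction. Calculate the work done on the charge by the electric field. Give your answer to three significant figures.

The potential change for a displacement 32.1 cm opposite to the field direction is ΔV = +Ed = 1030 V.
W_field = −qΔV = 3.71×10⁻³ J.

3.71×10⁻³ J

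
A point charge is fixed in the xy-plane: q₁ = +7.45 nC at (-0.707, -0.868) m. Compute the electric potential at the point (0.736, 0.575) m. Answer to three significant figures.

32.8 V

Electric potential is a scalar, so the contributions from each charge add algebraically: V = Σ kqᵢ/rᵢ.
Distances from the field point to each charge: r₁ = 2.04 m.
V = k[(7.45×10⁻⁹)/(2.04)] = 32.8 V.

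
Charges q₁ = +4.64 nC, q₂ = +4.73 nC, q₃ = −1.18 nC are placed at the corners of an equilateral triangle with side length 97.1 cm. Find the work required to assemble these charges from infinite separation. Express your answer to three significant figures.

1.01×10⁻⁷ J

The assembly work is the sum of pairwise potential energies, U = Σ_{i<j} kqᵢqⱼ/rᵢⱼ.
All three pair separations equal the side length, 0.971 m.
U = (2.03×10⁻⁷) + (-5.07×10⁻⁸) + (-5.17×10⁻⁸) = 1.01×10⁻⁷ J.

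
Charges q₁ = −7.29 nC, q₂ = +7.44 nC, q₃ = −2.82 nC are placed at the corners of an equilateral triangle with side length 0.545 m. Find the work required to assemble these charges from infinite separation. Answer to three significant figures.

-9.02×10⁻⁷ J

The assembly work is the sum of pairwise potential energies, U = Σ_{i<j} kqᵢqⱼ/rᵢⱼ.
All three pair separations equal the side length, 0.545 m.
U = (-8.95×10⁻⁷) + (3.39×10⁻⁷) + (-3.46×10⁻⁷) = -9.02×10⁻⁷ J.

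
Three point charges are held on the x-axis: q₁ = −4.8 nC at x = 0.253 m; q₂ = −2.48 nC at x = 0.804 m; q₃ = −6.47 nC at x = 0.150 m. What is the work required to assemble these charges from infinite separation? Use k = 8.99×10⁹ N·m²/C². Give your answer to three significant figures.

3.13×10⁻⁶ J

The work to assemble the configuration equals its total potential energy, U = Σ kqᵢqⱼ/rᵢⱼ over all pairs.
Pair separations: r₁₂ = 0.551 m, r₁₃ = 0.103 m, r₂₃ = 0.654 m.
U = (1.94×10⁻⁷) + (2.71×10⁻⁶) + (2.21×10⁻⁷) = 3.13×10⁻⁶ J.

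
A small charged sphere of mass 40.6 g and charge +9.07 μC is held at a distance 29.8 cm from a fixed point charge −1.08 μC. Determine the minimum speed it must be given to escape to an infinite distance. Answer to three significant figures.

To just escape, total mechanical energy must reach zero at infinity: ½mv²_min + U = 0, so ½mv²_min = −U = |kQq|/r.
|U| = |kQq|/r = (8.99×10⁹ N·m²/C²)(1.08×10⁻⁶)(9.07×10⁻⁶)/(0.298) = 0.296 J.
v_min = √(2|U|/m) = √(2·0.296/0.0406) = 3.82 m/s.

3.82 m/s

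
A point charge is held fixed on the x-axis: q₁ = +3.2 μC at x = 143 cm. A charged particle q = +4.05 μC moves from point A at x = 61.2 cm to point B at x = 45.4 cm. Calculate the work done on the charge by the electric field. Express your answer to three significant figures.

0.0231 J

The work done by the electric force is W_field = −ΔU = −q(V_B − V_A) = q(V_A − V_B).
At A: distance to the source charge is 0.818 m; V_A = kq₁/r = 3.52×10⁴ V.
At B: distance to the source charge is 0.976 m; V_B = kq₁/r = 2.95×10⁴ V.
ΔV = V_B − V_A = -5690 V.
W_field = −qΔV = −(4.05×10⁻⁶ C)(-5690 V) = 0.0231 J.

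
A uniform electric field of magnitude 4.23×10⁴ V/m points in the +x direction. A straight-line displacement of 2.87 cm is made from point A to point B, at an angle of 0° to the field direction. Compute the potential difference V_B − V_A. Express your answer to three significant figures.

Only the component of displacement along E changes the potential: ΔV = −E·d·cosθ.
ΔV = −(4.23×10⁴ V/m)(0.0287 m)cos0° = -1210 V.

-1210 V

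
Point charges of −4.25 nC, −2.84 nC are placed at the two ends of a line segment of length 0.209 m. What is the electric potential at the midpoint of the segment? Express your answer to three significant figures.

The total potential is the scalar sum of each charge's contribution, V = Σ kqᵢ/rᵢ.
Each charge is 0.104 m from the midpoint.
V = k[(-4.25×10⁻⁹)/(0.104) + (-2.84×10⁻⁹)/(0.104)] = -610 V.

-610 V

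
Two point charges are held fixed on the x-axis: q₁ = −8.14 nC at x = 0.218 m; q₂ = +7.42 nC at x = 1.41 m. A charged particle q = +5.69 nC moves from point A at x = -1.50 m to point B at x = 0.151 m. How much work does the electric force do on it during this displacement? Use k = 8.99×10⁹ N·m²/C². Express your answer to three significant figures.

5.80×10⁻⁶ J

The work done by the electric force is W_field = −ΔU = −q(V_B − V_A) = q(V_A − V_B).
At A: distances to the source charges are 1.72 m, 2.91 m; V_A = Σ kqᵢ/rᵢ = -19.7 V.
At B: distances to the source charges are 0.0670 m, 1.26 m; V_B = Σ kqᵢ/rᵢ = -1040 V.
ΔV = V_B − V_A = -1020 V.
W_field = −qΔV = −(5.69×10⁻⁹ C)(-1020 V) = 5.80×10⁻⁶ J.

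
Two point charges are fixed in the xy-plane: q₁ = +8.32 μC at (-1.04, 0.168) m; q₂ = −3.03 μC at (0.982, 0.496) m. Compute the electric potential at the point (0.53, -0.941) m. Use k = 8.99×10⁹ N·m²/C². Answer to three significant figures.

The total potential is the scalar sum of each charge's contribution, V = Σ kqᵢ/rᵢ.
Distances from the field point to each charge: r₁ = 1.92 m, r₂ = 1.51 m.
V = k[(8.32×10⁻⁶)/(1.92) + (-3.03×10⁻⁶)/(1.51)] = 2.08×10⁴ V.

2.08×10⁴ V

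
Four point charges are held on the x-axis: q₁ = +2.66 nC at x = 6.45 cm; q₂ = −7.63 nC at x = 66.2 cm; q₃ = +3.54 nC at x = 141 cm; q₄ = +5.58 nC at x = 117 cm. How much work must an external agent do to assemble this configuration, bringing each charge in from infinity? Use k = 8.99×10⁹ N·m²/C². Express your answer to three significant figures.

The work to assemble the configuration equals its total potential energy, U = Σ kqᵢqⱼ/rᵢⱼ over all pairs.
Pair separations: r₁₂ = 0.598 m, r₁₃ = 1.35 m, r₁₄ = 1.11 m, r₂₃ = 0.748 m, r₂₄ = 0.508 m, r₃₄ = 0.240 m.
Summing all 6 pair terms gives U = -4.60×10⁻⁷ J.

-4.60×10⁻⁷ J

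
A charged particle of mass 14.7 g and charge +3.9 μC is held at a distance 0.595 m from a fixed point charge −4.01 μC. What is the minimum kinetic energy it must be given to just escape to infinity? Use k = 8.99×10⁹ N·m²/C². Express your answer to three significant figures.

To just escape, total mechanical energy must reach zero at infinity: ½mv²_min + U = 0, so ½mv²_min = −U = |kQq|/r.
|U| = |kQq|/r = (8.99×10⁹ N·m²/C²)(4.01×10⁻⁶)(3.90×10⁻⁶)/(0.595) = 0.236 J.

0.236 J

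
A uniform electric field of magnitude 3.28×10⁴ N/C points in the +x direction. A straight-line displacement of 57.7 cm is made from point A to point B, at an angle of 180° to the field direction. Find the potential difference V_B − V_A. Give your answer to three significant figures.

Only the component of displacement along E changes the potential: ΔV = −E·d·cosθ.
ΔV = −(3.28×10⁴ V/m)(0.577 m)cos180° = 1.89×10⁴ V.

1.89×10⁴ V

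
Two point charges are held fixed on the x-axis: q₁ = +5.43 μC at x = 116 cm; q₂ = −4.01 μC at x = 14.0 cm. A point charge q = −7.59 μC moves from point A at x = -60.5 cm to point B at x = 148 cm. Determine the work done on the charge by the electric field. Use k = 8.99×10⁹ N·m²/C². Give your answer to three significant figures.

The work done by the electric force is W_field = −ΔU = −q(V_B − V_A) = q(V_A − V_B).
At A: distances to the source charges are 1.76 m, 0.745 m; V_A = Σ kqᵢ/rᵢ = -2.07×10⁴ V.
At B: distances to the source charges are 0.320 m, 1.34 m; V_B = Σ kqᵢ/rᵢ = 1.26×10⁵ V.
ΔV = V_B − V_A = 1.46×10⁵ V.
W_field = −qΔV = −(-7.59×10⁻⁶ C)(1.46×10⁵ V) = 1.11 J.

1.11 J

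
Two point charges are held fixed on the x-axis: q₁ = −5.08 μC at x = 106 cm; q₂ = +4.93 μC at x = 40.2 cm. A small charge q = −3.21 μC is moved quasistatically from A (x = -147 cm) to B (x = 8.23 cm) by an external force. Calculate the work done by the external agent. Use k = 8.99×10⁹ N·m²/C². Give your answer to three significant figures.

-0.277 J

For quasistatic motion the external work equals the change in potential energy: W_ext = qΔV = q(V_B − V_A).
At A: distances to the source charges are 2.53 m, 1.87 m; V_A = Σ kqᵢ/rᵢ = 5620 V.
At B: distances to the source charges are 0.978 m, 0.320 m; V_B = Σ kqᵢ/rᵢ = 9.19×10⁴ V.
ΔV = V_B − V_A = 8.63×10⁴ V.
W_ext = qΔV = (-3.21×10⁻⁶ C)(8.63×10⁴ V) = -0.277 J.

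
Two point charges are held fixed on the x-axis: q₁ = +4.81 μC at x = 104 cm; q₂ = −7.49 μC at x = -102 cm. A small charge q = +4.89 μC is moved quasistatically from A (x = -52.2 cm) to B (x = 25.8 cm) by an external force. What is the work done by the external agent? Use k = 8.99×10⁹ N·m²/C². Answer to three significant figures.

For quasistatic motion the external work equals the change in potential energy: W_ext = qΔV = q(V_B − V_A).
At A: distances to the source charges are 1.56 m, 0.498 m; V_A = Σ kqᵢ/rᵢ = -1.08×10⁵ V.
At B: distances to the source charges are 0.782 m, 1.28 m; V_B = Σ kqᵢ/rᵢ = 2610 V.
ΔV = V_B − V_A = 1.10×10⁵ V.
W_ext = qΔV = (4.89×10⁻⁶ C)(1.10×10⁵ V) = 0.539 J.

0.539 J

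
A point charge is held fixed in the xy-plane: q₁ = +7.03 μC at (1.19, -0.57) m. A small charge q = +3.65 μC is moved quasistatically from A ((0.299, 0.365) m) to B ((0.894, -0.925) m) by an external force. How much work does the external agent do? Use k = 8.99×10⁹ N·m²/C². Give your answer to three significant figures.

For quasistatic motion the external work equals the change in potential energy: W_ext = qΔV = q(V_B − V_A).
At A: distance to the source charge is 1.29 m; V_A = kq₁/r = 4.89×10⁴ V.
At B: distance to the source charge is 0.462 m; V_B = kq₁/r = 1.37×10⁵ V.
ΔV = V_B − V_A = 8.78×10⁴ V.
W_ext = qΔV = (3.65×10⁻⁶ C)(8.78×10⁴ V) = 0.320 J.

0.320 J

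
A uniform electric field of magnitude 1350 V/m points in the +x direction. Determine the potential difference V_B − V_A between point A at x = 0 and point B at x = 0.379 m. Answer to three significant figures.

In a uniform field, potential decreases in the direction of E: V_B − V_A = −E·Δx.
V_B − V_A = −(1350 V/m)(0.379 m) = -512 V.

-512 V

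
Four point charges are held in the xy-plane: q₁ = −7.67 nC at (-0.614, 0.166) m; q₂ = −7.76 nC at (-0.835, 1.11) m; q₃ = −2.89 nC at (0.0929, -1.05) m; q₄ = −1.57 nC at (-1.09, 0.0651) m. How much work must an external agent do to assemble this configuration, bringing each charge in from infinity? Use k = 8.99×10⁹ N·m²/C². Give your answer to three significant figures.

1.13×10⁻⁶ J

The work to assemble the configuration equals its total potential energy, U = Σ kqᵢqⱼ/rᵢⱼ over all pairs.
Pair separations: r₁₂ = 0.970 m, r₁₃ = 1.41 m, r₁₄ = 0.487 m, r₂₃ = 2.35 m, r₂₄ = 1.08 m, r₃₄ = 1.63 m.
Summing all 6 pair terms gives U = 1.13×10⁻⁶ J.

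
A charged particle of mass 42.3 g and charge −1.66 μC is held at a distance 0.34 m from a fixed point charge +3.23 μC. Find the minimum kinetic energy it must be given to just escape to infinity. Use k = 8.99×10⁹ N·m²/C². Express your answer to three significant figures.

0.142 J

To just escape, total mechanical energy must reach zero at infinity: ½mv²_min + U = 0, so ½mv²_min = −U = |kQq|/r.
|U| = |kQq|/r = (8.99×10⁹ N·m²/C²)(3.23×10⁻⁶)(1.66×10⁻⁶)/(0.340) = 0.142 J.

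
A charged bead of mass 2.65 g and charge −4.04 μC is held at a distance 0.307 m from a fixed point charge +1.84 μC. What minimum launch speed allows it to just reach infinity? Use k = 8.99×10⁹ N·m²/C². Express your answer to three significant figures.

12.8 m/s

To just escape, total mechanical energy must reach zero at infinity: ½mv²_min + U = 0, so ½mv²_min = −U = |kQq|/r.
|U| = |kQq|/r = (8.99×10⁹ N·m²/C²)(1.84×10⁻⁶)(4.04×10⁻⁶)/(0.307) = 0.218 J.
v_min = √(2|U|/m) = √(2·0.218/2.65×10⁻³) = 12.8 m/s.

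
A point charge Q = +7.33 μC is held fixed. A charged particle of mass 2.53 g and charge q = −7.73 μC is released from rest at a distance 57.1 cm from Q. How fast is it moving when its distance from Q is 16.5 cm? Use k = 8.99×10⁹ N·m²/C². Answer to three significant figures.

Only the electrostatic force acts, so mechanical energy is conserved: ½mv² = U₁ − U₂ = kQq(1/r₁ − 1/r₂).
U₁ − U₂ = (8.99×10⁹ N·m²/C²)(7.33×10⁻⁶ C)(-7.73×10⁻⁶ C)(1/0.571 − 1/0.165) = 2.20 J.
v = √(2·2.20/2.53×10⁻³) = 41.7 m/s.

41.7 m/s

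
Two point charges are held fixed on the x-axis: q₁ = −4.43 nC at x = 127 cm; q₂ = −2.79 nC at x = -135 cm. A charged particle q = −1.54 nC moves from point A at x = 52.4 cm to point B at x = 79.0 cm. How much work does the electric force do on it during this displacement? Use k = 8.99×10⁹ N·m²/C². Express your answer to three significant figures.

The work done by the electric force is W_field = −ΔU = −q(V_B − V_A) = q(V_A − V_B).
At A: distances to the source charges are 0.746 m, 1.87 m; V_A = Σ kqᵢ/rᵢ = -66.8 V.
At B: distances to the source charges are 0.480 m, 2.14 m; V_B = Σ kqᵢ/rᵢ = -94.7 V.
ΔV = V_B − V_A = -27.9 V.
W_field = −qΔV = −(-1.54×10⁻⁹ C)(-27.9 V) = -4.30×10⁻⁸ J.

-4.30×10⁻⁸ J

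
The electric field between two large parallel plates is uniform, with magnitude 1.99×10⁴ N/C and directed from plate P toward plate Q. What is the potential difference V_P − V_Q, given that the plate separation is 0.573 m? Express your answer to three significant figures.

In a uniform field, potential decreases in the direction of E: ΔV = −E·d for a displacement d parallel to E.
Going from Q to P is a displacement of 0.573 m opposite to the field, so V_P − V_Q = +Ed = 1.14×10⁴ V.

1.14×10⁴ V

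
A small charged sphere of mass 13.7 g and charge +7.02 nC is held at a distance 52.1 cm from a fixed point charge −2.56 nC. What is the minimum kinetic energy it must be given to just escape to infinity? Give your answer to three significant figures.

To just escape, total mechanical energy must reach zero at infinity: ½mv²_min + U = 0, so ½mv²_min = −U = |kQq|/r.
|U| = |kQq|/r = (8.99×10⁹ N·m²/C²)(2.56×10⁻⁹)(7.02×10⁻⁹)/(0.521) = 3.10×10⁻⁷ J.

3.10×10⁻⁷ J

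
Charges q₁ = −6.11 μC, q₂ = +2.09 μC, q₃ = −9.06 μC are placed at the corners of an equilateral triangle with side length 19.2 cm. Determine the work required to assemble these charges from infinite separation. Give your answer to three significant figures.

1.11 J

The work to assemble the configuration equals its total potential energy, U = Σ kqᵢqⱼ/rᵢⱼ over all pairs.
All three pair separations equal the side length, 0.192 m.
U = (-0.598) + (2.59) + (-0.887) = 1.11 J.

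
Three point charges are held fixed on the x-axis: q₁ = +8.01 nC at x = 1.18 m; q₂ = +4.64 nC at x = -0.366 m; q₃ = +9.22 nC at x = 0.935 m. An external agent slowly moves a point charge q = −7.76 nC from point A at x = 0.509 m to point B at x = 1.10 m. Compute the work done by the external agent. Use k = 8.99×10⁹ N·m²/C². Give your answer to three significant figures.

-8.39×10⁻⁶ J

For quasistatic motion the external work equals the change in potential energy: W_ext = qΔV = q(V_B − V_A).
At A: distances to the source charges are 0.671 m, 0.875 m, 0.426 m; V_A = Σ kqᵢ/rᵢ = 350 V.
At B: distances to the source charges are 0.0800 m, 1.47 m, 0.165 m; V_B = Σ kqᵢ/rᵢ = 1430 V.
ΔV = V_B − V_A = 1080 V.
W_ext = qΔV = (-7.76×10⁻⁹ C)(1080 V) = -8.39×10⁻⁶ J.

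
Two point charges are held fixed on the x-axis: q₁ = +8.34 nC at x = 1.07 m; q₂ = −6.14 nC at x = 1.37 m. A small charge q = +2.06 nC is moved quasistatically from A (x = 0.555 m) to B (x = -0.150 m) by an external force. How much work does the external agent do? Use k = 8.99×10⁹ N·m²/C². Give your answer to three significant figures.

-1.09×10⁻⁷ J

For quasistatic motion the external work equals the change in potential energy: W_ext = qΔV = q(V_B − V_A).
At A: distances to the source charges are 0.515 m, 0.815 m; V_A = Σ kqᵢ/rᵢ = 77.9 V.
At B: distances to the source charges are 1.22 m, 1.52 m; V_B = Σ kqᵢ/rᵢ = 25.1 V.
ΔV = V_B − V_A = -52.7 V.
W_ext = qΔV = (2.06×10⁻⁹ C)(-52.7 V) = -1.09×10⁻⁷ J.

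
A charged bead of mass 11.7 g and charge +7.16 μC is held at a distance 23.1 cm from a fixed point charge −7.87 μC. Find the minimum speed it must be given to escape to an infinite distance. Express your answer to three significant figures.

19.4 m/s

To just escape, total mechanical energy must reach zero at infinity: ½mv²_min + U = 0, so ½mv²_min = −U = |kQq|/r.
|U| = |kQq|/r = (8.99×10⁹ N·m²/C²)(7.87×10⁻⁶)(7.16×10⁻⁶)/(0.231) = 2.19 J.
v_min = √(2|U|/m) = √(2·2.19/0.0117) = 19.4 m/s.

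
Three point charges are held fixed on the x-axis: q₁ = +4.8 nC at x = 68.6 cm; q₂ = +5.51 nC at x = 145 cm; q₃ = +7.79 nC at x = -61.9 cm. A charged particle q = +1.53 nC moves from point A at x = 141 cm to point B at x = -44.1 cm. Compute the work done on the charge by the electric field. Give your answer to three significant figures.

The work done by the electric force is W_field = −ΔU = −q(V_B − V_A) = q(V_A − V_B).
At A: distances to the source charges are 0.724 m, 0.0400 m, 2.03 m; V_A = Σ kqᵢ/rᵢ = 1330 V.
At B: distances to the source charges are 1.13 m, 1.89 m, 0.178 m; V_B = Σ kqᵢ/rᵢ = 458 V.
ΔV = V_B − V_A = -875 V.
W_field = −qΔV = −(1.53×10⁻⁹ C)(-875 V) = 1.34×10⁻⁶ J.

1.34×10⁻⁶ J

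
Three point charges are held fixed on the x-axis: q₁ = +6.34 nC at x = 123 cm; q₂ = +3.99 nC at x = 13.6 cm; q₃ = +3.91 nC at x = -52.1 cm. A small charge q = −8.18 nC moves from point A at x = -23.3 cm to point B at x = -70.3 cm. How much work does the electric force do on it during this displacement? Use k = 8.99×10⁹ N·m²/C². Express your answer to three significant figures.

5.85×10⁻⁸ J

The work done by the electric force is W_field = −ΔU = −q(V_B − V_A) = q(V_A − V_B).
At A: distances to the source charges are 1.46 m, 0.369 m, 0.288 m; V_A = Σ kqᵢ/rᵢ = 258 V.
At B: distances to the source charges are 1.93 m, 0.839 m, 0.182 m; V_B = Σ kqᵢ/rᵢ = 265 V.
ΔV = V_B − V_A = 7.16 V.
W_field = −qΔV = −(-8.18×10⁻⁹ C)(7.16 V) = 5.85×10⁻⁸ J.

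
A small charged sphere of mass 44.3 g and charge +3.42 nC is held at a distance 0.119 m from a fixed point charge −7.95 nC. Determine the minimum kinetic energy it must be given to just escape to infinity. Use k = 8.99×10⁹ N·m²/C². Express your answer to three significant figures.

To just escape, total mechanical energy must reach zero at infinity: ½mv²_min + U = 0, so ½mv²_min = −U = |kQq|/r.
|U| = |kQq|/r = (8.99×10⁹ N·m²/C²)(7.95×10⁻⁹)(3.42×10⁻⁹)/(0.119) = 2.05×10⁻⁶ J.

2.05×10⁻⁶ J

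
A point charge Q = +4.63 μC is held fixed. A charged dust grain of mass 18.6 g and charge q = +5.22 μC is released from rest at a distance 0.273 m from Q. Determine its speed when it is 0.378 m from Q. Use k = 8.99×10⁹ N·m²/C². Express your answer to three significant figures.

Only the electrostatic force acts, so mechanical energy is conserved: ½mv² = U₁ − U₂ = kQq(1/r₁ − 1/r₂).
U₁ − U₂ = (8.99×10⁹ N·m²/C²)(4.63×10⁻⁶ C)(5.22×10⁻⁶ C)(1/0.273 − 1/0.378) = 0.221 J.
v = √(2·0.221/0.0186) = 4.88 m/s.

4.88 m/s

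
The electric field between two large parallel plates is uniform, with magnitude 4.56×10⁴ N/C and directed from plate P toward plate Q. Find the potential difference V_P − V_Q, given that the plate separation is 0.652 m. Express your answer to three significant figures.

In a uniform field, potential decreases in the direction of E: ΔV = −E·d for a displacement d parallel to E.
Going from Q to P is a displacement of 0.652 m opposite to the field, so V_P − V_Q = +Ed = 2.97×10⁴ V.

2.97×10⁴ V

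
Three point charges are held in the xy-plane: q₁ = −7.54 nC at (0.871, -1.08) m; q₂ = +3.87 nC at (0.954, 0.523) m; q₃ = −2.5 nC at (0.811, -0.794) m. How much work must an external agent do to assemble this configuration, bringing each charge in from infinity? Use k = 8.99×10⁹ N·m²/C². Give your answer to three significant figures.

The work to assemble the configuration equals its total potential energy, U = Σ kqᵢqⱼ/rᵢⱼ over all pairs.
Pair separations: r₁₂ = 1.61 m, r₁₃ = 0.292 m, r₂₃ = 1.32 m.
U = (-1.63×10⁻⁷) + (5.80×10⁻⁷) + (-6.57×10⁻⁸) = 3.51×10⁻⁷ J.

3.51×10⁻⁷ J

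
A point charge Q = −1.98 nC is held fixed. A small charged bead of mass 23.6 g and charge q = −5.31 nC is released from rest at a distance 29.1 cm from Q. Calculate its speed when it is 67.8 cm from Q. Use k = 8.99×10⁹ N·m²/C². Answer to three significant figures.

Only the electrostatic force acts, so mechanical energy is conserved: ½mv² = U₁ − U₂ = kQq(1/r₁ − 1/r₂).
U₁ − U₂ = (8.99×10⁹ N·m²/C²)(-1.98×10⁻⁹ C)(-5.31×10⁻⁹ C)(1/0.291 − 1/0.678) = 1.85×10⁻⁷ J.
v = √(2·1.85×10⁻⁷/0.0236) = 3.96×10⁻³ m/s.

3.96×10⁻³ m/s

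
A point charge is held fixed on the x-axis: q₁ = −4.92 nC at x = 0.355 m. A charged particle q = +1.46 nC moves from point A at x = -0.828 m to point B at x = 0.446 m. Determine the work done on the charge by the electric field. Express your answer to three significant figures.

The work done by the electric force is W_field = −ΔU = −q(V_B − V_A) = q(V_A − V_B).
At A: distance to the source charge is 1.18 m; V_A = kq₁/r = -37.4 V.
At B: distance to the source charge is 0.0910 m; V_B = kq₁/r = -486 V.
ΔV = V_B − V_A = -449 V.
W_field = −qΔV = −(1.46×10⁻⁹ C)(-449 V) = 6.55×10⁻⁷ J.

6.55×10⁻⁷ J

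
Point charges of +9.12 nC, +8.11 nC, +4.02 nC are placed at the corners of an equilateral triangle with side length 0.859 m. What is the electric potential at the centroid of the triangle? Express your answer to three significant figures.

385 V

The total potential is the scalar sum of each charge's contribution, V = Σ kqᵢ/rᵢ.
The distance from each vertex to the centroid is a/√3 = 0.496 m.
V = k[(9.12×10⁻⁹)/(0.496) + (8.11×10⁻⁹)/(0.496) + (4.02×10⁻⁹)/(0.496)] = 385 V.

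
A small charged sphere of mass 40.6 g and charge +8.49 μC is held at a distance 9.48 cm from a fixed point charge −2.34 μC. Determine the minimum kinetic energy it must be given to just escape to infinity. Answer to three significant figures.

To just escape, total mechanical energy must reach zero at infinity: ½mv²_min + U = 0, so ½mv²_min = −U = |kQq|/r.
|U| = |kQq|/r = (8.99×10⁹ N·m²/C²)(2.34×10⁻⁶)(8.49×10⁻⁶)/(0.0948) = 1.88 J.

1.88 J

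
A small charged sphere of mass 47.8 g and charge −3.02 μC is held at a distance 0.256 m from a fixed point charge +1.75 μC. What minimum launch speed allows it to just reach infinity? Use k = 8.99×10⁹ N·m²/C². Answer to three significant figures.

To just escape, total mechanical energy must reach zero at infinity: ½mv²_min + U = 0, so ½mv²_min = −U = |kQq|/r.
|U| = |kQq|/r = (8.99×10⁹ N·m²/C²)(1.75×10⁻⁶)(3.02×10⁻⁶)/(0.256) = 0.186 J.
v_min = √(2|U|/m) = √(2·0.186/0.0478) = 2.79 m/s.

2.79 m/s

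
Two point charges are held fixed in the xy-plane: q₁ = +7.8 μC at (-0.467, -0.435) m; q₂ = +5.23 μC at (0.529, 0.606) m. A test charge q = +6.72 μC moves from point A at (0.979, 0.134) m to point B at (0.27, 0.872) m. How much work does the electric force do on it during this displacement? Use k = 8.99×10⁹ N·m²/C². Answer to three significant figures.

The work done by the electric force is W_field = −ΔU = −q(V_B − V_A) = q(V_A − V_B).
At A: distances to the source charges are 1.55 m, 0.652 m; V_A = Σ kqᵢ/rᵢ = 1.17×10⁵ V.
At B: distances to the source charges are 1.50 m, 0.371 m; V_B = Σ kqᵢ/rᵢ = 1.73×10⁵ V.
ΔV = V_B − V_A = 5.62×10⁴ V.
W_field = −qΔV = −(6.72×10⁻⁶ C)(5.62×10⁴ V) = -0.377 J.

-0.377 J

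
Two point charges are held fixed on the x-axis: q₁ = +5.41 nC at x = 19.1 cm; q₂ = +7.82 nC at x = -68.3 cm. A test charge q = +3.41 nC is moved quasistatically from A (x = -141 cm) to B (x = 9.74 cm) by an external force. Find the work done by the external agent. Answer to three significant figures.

For quasistatic motion the external work equals the change in potential energy: W_ext = qΔV = q(V_B − V_A).
At A: distances to the source charges are 1.60 m, 0.727 m; V_A = Σ kqᵢ/rᵢ = 127 V.
At B: distances to the source charges are 0.0936 m, 0.780 m; V_B = Σ kqᵢ/rᵢ = 610 V.
ΔV = V_B − V_A = 483 V.
W_ext = qΔV = (3.41×10⁻⁹ C)(483 V) = 1.65×10⁻⁶ J.

1.65×10⁻⁶ J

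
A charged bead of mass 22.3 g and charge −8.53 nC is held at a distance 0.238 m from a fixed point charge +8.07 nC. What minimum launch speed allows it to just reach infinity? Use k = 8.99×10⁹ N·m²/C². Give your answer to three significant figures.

To just escape, total mechanical energy must reach zero at infinity: ½mv²_min + U = 0, so ½mv²_min = −U = |kQq|/r.
|U| = |kQq|/r = (8.99×10⁹ N·m²/C²)(8.07×10⁻⁹)(8.53×10⁻⁹)/(0.238) = 2.60×10⁻⁶ J.
v_min = √(2|U|/m) = √(2·2.60×10⁻⁶/0.0223) = 0.0153 m/s.

0.0153 m/s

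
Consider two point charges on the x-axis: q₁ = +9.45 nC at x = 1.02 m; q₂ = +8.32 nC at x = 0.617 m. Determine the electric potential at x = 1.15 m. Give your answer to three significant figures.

The total potential is the scalar sum of each charge's contribution, V = Σ kqᵢ/rᵢ.
Distances from the field point to each charge: r₁ = 0.130 m, r₂ = 0.533 m.
V = k[(9.45×10⁻⁹)/(0.130) + (8.32×10⁻⁹)/(0.533)] = 794 V.

794 V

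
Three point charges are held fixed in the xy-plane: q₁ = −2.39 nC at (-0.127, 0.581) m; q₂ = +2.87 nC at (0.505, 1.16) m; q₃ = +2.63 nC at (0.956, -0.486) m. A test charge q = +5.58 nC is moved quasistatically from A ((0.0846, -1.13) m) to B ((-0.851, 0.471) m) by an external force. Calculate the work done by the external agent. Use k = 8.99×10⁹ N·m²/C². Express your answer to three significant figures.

-1.19×10⁻⁷ J

For quasistatic motion the external work equals the change in potential energy: W_ext = qΔV = q(V_B − V_A).
At A: distances to the source charges are 1.72 m, 2.33 m, 1.08 m; V_A = Σ kqᵢ/rᵢ = 20.4 V.
At B: distances to the source charges are 0.732 m, 1.52 m, 2.04 m; V_B = Σ kqᵢ/rᵢ = -0.814 V.
ΔV = V_B − V_A = -21.3 V.
W_ext = qΔV = (5.58×10⁻⁹ C)(-21.3 V) = -1.19×10⁻⁷ J.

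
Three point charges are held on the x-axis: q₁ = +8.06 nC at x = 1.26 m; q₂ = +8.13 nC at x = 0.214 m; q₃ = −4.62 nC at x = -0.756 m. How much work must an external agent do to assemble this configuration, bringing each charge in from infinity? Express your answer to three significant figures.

The work to assemble the configuration equals its total potential energy, U = Σ kqᵢqⱼ/rᵢⱼ over all pairs.
Pair separations: r₁₂ = 1.05 m, r₁₃ = 2.02 m, r₂₃ = 0.970 m.
U = (5.63×10⁻⁷) + (-1.66×10⁻⁷) + (-3.48×10⁻⁷) = 4.90×10⁻⁸ J.

4.90×10⁻⁸ J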